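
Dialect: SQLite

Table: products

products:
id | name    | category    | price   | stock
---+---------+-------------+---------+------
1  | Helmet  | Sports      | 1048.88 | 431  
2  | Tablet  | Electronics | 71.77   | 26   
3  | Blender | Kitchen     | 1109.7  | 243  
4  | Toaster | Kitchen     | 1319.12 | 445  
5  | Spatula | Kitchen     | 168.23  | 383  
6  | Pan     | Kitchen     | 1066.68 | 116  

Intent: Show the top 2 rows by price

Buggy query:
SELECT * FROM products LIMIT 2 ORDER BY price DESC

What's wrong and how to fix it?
Bug: LIMIT must come after ORDER BY

Fix: Swap the clauses: ORDER BY first, then LIMIT

Corrected query:
SELECT * FROM products ORDER BY price DESC LIMIT 2

Result:
id | name    | category | price   | stock
---+---------+----------+---------+------
4  | Toaster | Kitchen  | 1319.12 | 445  
3  | Blender | Kitchen  | 1109.7  | 243  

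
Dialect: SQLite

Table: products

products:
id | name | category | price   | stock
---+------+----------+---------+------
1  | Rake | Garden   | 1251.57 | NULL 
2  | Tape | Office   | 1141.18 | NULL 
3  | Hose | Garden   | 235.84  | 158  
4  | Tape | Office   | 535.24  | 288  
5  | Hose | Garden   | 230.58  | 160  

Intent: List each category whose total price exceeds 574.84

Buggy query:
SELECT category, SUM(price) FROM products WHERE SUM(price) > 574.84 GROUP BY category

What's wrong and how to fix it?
Bug: WHERE runs before GROUP BY, so aggregates aren't available there

Fix: Move the aggregate condition to a HAVING clause

Corrected query:
SELECT category, SUM(price) FROM products GROUP BY category HAVING SUM(price) > 574.84

Result:
category | SUM(price)
---------+-----------
Garden   | 1717.99   
Office   | 1676.42   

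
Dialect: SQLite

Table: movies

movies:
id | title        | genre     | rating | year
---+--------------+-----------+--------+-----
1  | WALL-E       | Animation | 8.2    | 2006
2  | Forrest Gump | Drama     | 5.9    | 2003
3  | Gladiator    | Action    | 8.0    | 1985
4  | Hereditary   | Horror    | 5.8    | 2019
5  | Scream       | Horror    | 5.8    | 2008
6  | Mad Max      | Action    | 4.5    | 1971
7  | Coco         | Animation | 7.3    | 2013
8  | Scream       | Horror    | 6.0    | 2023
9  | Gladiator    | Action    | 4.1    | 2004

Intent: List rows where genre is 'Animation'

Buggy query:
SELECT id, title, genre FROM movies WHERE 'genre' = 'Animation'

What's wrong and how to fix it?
Bug: 'genre' in single quotes is a string literal, not the column; the comparison is literal-vs-literal and never true

Fix: Reference the column as genre without single quotes

Corrected query:
SELECT id, title, genre FROM movies WHERE genre = 'Animation'

Result:
id | title  | genre    
---+--------+----------
1  | WALL-E | Animation
7  | Coco   | Animation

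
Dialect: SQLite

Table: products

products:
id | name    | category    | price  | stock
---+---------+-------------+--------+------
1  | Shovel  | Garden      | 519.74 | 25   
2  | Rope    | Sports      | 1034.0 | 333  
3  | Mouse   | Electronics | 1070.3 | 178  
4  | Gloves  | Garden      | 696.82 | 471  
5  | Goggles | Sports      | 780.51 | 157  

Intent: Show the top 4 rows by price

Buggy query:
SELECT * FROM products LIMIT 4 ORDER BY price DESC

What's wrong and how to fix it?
Bug: LIMIT must come after ORDER BY

Fix: Sort with ORDER BY, then apply LIMIT

Corrected query:
SELECT * FROM products ORDER BY price DESC LIMIT 4

Result:
id | name    | category    | price  | stock
---+---------+-------------+--------+------
3  | Mouse   | Electronics | 1070.3 | 178  
2  | Rope    | Sports      | 1034   | 333  
5  | Goggles | Sports      | 780.51 | 157  
4  | Gloves  | Garden      | 696.82 | 471  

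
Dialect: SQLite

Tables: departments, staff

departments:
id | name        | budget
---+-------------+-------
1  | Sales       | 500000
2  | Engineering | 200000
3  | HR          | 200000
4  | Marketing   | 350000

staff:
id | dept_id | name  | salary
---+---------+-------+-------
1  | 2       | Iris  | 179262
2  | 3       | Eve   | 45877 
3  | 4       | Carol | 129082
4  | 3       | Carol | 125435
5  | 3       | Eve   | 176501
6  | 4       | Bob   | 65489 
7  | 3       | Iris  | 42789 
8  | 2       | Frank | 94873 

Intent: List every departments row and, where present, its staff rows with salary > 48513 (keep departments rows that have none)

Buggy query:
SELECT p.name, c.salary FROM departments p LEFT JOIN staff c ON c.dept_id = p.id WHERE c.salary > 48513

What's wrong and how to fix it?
Bug: A WHERE condition on the right-hand table after LEFT JOIN drops unmatched parents

Fix: Put 'c.salary > 48513' in the JOIN's ON clause instead of WHERE

Corrected query:
SELECT p.name, c.salary FROM departments p LEFT JOIN staff c ON c.dept_id = p.id AND c.salary > 48513

Result:
name        | salary
------------+-------
Sales       | NULL  
Engineering | 94873 
Engineering | 179262
HR          | 125435
HR          | 176501
Marketing   | 65489 
Marketing   | 129082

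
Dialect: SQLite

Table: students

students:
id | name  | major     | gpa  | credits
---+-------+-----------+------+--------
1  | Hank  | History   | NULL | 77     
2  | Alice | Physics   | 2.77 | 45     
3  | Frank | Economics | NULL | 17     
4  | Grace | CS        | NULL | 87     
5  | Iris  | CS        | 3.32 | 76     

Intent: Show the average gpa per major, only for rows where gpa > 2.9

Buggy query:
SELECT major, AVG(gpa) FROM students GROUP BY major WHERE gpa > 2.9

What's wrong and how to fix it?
Bug: Row-level WHERE must come before GROUP BY in the clause order

Fix: Move the WHERE clause before GROUP BY

Corrected query:
SELECT major, AVG(gpa) FROM students WHERE gpa > 2.9 GROUP BY major

Result:
major | AVG(gpa)
------+---------
CS    | 3.32    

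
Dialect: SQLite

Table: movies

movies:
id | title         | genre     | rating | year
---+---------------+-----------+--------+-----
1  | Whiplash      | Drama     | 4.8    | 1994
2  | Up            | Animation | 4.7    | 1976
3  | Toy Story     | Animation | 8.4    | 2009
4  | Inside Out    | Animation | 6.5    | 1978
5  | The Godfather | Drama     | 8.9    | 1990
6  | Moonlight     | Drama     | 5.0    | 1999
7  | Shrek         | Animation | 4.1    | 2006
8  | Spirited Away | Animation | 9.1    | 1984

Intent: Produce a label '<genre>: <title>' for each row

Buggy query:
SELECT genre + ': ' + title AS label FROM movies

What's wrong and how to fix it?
Bug: SQLite uses || for string concatenation; + coerces text to numbers (yielding 0)

Fix: Use the || operator for string concatenation

Corrected query:
SELECT genre || ': ' || title AS label FROM movies

Result:
label                   
------------------------
Drama: Whiplash         
Animation: Up           
Animation: Toy Story    
Animation: Inside Out   
Drama: The Godfather    
Drama: Moonlight        
Animation: Shrek        
Animation: Spirited Away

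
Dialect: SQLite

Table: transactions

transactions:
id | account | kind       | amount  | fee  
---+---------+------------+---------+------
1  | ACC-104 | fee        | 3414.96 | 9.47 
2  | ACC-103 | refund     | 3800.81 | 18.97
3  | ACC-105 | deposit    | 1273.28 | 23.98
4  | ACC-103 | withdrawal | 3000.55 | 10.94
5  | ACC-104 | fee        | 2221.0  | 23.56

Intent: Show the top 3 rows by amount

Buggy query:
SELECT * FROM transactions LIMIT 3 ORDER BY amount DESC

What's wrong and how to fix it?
Bug: LIMIT must come after ORDER BY

Fix: Sort with ORDER BY, then apply LIMIT

Corrected query:
SELECT * FROM transactions ORDER BY amount DESC LIMIT 3

Result:
id | account | kind       | amount  | fee  
---+---------+------------+---------+------
2  | ACC-103 | refund     | 3800.81 | 18.97
1  | ACC-104 | fee        | 3414.96 | 9.47 
4  | ACC-103 | withdrawal | 3000.55 | 10.94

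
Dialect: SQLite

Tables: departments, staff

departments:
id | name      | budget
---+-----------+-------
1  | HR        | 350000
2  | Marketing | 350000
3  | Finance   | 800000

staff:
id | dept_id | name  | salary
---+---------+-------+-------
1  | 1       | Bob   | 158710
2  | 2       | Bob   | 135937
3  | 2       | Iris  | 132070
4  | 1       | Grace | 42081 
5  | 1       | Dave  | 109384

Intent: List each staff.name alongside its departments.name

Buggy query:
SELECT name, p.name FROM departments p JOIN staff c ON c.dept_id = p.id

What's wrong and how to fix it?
Bug: 'name' exists in both joined tables, so the database can't tell which one is meant

Fix: Qualify the column with its table alias (c.name)

Corrected query:
SELECT c.name, p.name FROM departments p JOIN staff c ON c.dept_id = p.id

Result:
name  | name     
------+----------
Bob   | HR       
Bob   | Marketing
Iris  | Marketing
Grace | HR       
Dave  | HR       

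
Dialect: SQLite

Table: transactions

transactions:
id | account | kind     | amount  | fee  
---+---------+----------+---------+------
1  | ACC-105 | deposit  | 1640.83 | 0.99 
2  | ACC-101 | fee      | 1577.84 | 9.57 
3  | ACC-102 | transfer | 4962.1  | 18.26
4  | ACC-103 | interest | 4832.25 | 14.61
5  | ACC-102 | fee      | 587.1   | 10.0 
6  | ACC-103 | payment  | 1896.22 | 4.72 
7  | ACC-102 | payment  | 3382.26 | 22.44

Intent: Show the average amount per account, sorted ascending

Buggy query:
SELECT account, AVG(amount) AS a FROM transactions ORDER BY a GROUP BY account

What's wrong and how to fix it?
Bug: GROUP BY must precede ORDER BY

Fix: Move ORDER BY to the end, after GROUP BY

Corrected query:
SELECT account, AVG(amount) AS a FROM transactions GROUP BY account ORDER BY a

Result:
account | a          
--------+------------
ACC-101 | 1577.84    
ACC-105 | 1640.83    
ACC-102 | 2977.153333
ACC-103 | 3364.235   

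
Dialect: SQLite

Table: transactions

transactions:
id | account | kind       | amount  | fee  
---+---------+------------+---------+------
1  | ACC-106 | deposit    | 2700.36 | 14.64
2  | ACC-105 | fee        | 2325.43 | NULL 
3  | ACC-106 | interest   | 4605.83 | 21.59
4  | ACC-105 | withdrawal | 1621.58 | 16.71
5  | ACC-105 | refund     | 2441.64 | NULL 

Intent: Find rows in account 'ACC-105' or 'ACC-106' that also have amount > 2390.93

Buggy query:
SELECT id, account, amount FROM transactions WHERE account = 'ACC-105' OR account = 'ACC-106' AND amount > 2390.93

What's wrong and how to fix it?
Bug: Without parentheses, AND is evaluated before OR, so the amount filter only applies to the 'ACC-106' branch

Fix: Group the OR with parentheses (or use IN), then AND the threshold

Corrected query:
SELECT id, account, amount FROM transactions WHERE (account = 'ACC-105' OR account = 'ACC-106') AND amount > 2390.93

Result:
id | account | amount 
---+---------+--------
1  | ACC-106 | 2700.36
3  | ACC-106 | 4605.83
5  | ACC-105 | 2441.64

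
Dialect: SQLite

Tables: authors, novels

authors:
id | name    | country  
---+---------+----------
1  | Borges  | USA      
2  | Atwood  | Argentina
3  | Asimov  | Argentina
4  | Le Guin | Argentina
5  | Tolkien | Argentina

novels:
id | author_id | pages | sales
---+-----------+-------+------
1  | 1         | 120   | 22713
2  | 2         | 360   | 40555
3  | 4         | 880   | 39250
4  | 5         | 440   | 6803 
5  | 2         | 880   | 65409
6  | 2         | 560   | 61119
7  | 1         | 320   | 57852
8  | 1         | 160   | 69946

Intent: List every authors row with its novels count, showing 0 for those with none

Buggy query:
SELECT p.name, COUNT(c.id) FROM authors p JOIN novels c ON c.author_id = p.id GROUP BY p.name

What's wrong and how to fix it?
Bug: INNER JOIN drops authors rows that have no matching novels rows

Fix: Switch to LEFT JOIN to retain unmatched parent rows

Corrected query:
SELECT p.name, COUNT(c.id) FROM authors p LEFT JOIN novels c ON c.author_id = p.id GROUP BY p.name

Result:
name    | COUNT(c.id)
--------+------------
Asimov  | 0          
Atwood  | 3          
Borges  | 3          
Le Guin | 1          
Tolkien | 1          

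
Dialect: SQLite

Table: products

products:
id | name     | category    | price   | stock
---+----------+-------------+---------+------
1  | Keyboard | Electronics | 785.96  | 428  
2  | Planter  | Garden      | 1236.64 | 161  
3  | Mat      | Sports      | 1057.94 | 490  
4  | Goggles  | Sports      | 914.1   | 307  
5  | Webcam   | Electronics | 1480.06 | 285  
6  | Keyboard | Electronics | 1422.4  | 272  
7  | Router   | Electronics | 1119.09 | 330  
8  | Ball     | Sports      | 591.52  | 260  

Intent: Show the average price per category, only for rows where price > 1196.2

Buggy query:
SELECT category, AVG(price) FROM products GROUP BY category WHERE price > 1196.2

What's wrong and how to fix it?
Bug: Row-level WHERE must come before GROUP BY in the clause order

Fix: Move the WHERE clause before GROUP BY

Corrected query:
SELECT category, AVG(price) FROM products WHERE price > 1196.2 GROUP BY category

Result:
category    | AVG(price)
------------+-----------
Electronics | 1451.23   
Garden      | 1236.64   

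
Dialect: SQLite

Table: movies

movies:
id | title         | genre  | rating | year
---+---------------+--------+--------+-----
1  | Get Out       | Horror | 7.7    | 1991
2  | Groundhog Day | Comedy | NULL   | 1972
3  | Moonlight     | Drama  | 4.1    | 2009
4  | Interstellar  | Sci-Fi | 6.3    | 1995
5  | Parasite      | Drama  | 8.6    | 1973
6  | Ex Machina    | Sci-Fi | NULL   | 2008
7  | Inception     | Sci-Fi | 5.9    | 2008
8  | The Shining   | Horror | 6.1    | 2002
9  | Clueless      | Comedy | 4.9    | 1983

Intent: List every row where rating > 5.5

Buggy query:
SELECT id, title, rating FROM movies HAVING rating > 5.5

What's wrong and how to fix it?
Bug: This is a non-aggregate query (no GROUP BY, no aggregates), so in SQLite the HAVING clause is invalid here; a row-level condition belongs in WHERE

Fix: Use WHERE for row-level filtering

Corrected query:
SELECT id, title, rating FROM movies WHERE rating > 5.5

Result:
id | title        | rating
---+--------------+-------
1  | Get Out      | 7.7   
4  | Interstellar | 6.3   
5  | Parasite     | 8.6   
7  | Inception    | 5.9   
8  | The Shining  | 6.1   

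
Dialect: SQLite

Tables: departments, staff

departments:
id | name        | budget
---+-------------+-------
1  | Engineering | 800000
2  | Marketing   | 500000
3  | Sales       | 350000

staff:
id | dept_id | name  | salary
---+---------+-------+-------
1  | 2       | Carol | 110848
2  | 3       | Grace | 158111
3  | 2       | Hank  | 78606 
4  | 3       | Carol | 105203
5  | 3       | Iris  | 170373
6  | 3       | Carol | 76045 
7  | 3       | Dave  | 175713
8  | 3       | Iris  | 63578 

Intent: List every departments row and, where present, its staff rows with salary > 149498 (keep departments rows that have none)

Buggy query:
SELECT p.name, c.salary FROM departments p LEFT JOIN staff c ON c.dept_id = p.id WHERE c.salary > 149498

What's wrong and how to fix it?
Bug: Filtering c.salary in WHERE discards the NULL rows produced by LEFT JOIN, turning it into an inner join

Fix: Move the right-table condition into the ON clause so unmatched parents are kept

Corrected query:
SELECT p.name, c.salary FROM departments p LEFT JOIN staff c ON c.dept_id = p.id AND c.salary > 149498

Result:
name        | salary
------------+-------
Engineering | NULL  
Marketing   | NULL  
Sales       | 158111
Sales       | 170373
Sales       | 175713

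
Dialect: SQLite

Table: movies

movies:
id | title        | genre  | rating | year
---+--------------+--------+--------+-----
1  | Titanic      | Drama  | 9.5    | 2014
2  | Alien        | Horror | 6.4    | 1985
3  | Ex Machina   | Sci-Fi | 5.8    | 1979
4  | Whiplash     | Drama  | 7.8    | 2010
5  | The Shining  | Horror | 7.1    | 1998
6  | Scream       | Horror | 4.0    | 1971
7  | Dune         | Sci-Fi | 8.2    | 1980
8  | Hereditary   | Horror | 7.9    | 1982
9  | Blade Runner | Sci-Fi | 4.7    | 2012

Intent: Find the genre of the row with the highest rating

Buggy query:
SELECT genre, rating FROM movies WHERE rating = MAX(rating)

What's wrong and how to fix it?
Bug: MAX(rating) is an aggregate and cannot be used directly in WHERE

Fix: Wrap MAX in a scalar subquery so WHERE compares against a single value

Corrected query:
SELECT genre, rating FROM movies WHERE rating = (SELECT MAX(rating) FROM movies)

Result:
genre | rating
------+-------
Drama | 9.5   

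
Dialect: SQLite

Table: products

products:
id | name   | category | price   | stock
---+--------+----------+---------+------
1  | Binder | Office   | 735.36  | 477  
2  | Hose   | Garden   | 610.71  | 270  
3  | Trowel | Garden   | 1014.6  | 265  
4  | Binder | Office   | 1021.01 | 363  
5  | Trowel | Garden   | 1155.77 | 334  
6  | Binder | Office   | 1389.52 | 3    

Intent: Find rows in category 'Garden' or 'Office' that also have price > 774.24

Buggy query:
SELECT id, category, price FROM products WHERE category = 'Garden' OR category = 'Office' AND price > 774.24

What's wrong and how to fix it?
Bug: Without parentheses, AND is evaluated before OR, so the price filter only applies to the 'Office' branch

Fix: Group the OR with parentheses (or use IN), then AND the threshold

Corrected query:
SELECT id, category, price FROM products WHERE (category = 'Garden' OR category = 'Office') AND price > 774.24

Result:
id | category | price  
---+----------+--------
3  | Garden   | 1014.6 
4  | Office   | 1021.01
5  | Garden   | 1155.77
6  | Office   | 1389.52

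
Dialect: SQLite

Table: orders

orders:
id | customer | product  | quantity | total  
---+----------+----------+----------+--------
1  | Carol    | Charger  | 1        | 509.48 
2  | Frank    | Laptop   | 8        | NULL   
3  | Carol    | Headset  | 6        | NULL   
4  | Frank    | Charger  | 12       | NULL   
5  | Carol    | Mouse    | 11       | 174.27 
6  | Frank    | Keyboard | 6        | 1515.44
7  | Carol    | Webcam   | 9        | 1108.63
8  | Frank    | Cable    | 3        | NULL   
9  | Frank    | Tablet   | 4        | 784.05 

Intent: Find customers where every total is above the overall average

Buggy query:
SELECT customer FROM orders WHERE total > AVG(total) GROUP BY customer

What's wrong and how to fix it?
Bug: WHERE evaluates per row before aggregation, so AVG() is unavailable

Fix: Compute the overall average in a scalar subquery and compare each group's MIN against it in HAVING

Corrected query:
SELECT customer FROM orders GROUP BY customer HAVING MIN(total) > (SELECT AVG(total) FROM orders)

Result:
(no rows)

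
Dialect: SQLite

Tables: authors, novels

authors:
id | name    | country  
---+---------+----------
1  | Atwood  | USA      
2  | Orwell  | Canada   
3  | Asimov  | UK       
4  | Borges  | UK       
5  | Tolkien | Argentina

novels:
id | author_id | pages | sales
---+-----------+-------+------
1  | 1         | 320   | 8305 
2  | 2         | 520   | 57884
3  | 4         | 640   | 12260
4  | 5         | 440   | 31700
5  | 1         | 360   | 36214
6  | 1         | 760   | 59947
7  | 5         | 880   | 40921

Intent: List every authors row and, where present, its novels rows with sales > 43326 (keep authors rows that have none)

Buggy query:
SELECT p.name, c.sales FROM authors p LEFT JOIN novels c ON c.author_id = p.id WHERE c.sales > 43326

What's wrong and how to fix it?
Bug: A WHERE condition on the right-hand table after LEFT JOIN drops unmatched parents

Fix: Put 'c.sales > 43326' in the JOIN's ON clause instead of WHERE

Corrected query:
SELECT p.name, c.sales FROM authors p LEFT JOIN novels c ON c.author_id = p.id AND c.sales > 43326

Result:
name    | sales
--------+------
Atwood  | 59947
Orwell  | 57884
Asimov  | NULL 
Borges  | NULL 
Tolkien | NULL 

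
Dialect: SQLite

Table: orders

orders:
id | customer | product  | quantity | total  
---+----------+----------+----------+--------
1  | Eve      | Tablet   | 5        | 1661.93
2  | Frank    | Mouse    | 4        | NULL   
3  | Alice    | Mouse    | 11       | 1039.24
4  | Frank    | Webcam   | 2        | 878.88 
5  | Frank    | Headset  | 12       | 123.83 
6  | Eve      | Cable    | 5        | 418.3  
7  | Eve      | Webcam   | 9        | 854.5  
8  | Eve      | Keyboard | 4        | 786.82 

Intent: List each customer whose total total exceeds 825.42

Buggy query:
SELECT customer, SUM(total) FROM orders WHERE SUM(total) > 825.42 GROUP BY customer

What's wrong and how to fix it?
Bug: WHERE runs before GROUP BY, so aggregates aren't available there

Fix: Use HAVING (which filters groups after aggregation) instead of WHERE

Corrected query:
SELECT customer, SUM(total) FROM orders GROUP BY customer HAVING SUM(total) > 825.42

Result:
customer | SUM(total)
---------+-----------
Alice    | 1039.24   
Eve      | 3721.55   
Frank    | 1002.71   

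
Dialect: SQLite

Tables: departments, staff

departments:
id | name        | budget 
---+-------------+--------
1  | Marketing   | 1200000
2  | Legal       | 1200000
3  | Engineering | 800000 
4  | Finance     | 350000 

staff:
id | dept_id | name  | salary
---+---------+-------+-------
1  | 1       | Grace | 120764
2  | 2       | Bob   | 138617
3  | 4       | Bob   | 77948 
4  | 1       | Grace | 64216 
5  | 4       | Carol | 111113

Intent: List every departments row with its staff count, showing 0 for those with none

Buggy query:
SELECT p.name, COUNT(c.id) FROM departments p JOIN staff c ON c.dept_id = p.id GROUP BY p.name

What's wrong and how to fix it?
Bug: INNER JOIN drops departments rows that have no matching staff rows

Fix: Use LEFT JOIN so parents without children still appear (COUNT(c.id) gives 0)

Corrected query:
SELECT p.name, COUNT(c.id) FROM departments p LEFT JOIN staff c ON c.dept_id = p.id GROUP BY p.name

Result:
name        | COUNT(c.id)
------------+------------
Engineering | 0          
Finance     | 2          
Legal       | 1          
Marketing   | 2          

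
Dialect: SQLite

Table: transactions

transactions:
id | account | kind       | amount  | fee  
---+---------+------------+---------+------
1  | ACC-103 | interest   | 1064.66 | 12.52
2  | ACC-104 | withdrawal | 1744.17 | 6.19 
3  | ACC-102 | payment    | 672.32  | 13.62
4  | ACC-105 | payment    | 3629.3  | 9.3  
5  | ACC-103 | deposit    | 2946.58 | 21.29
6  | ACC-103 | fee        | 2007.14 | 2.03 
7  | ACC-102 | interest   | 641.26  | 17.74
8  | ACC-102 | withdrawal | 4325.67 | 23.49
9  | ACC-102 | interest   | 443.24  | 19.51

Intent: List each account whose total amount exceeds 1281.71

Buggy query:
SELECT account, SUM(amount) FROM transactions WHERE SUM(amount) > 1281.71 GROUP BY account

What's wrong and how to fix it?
Bug: Aggregate functions cannot appear in a WHERE clause

Fix: Move the aggregate condition to a HAVING clause

Corrected query:
SELECT account, SUM(amount) FROM transactions GROUP BY account HAVING SUM(amount) > 1281.71

Result:
account | SUM(amount)
--------+------------
ACC-102 | 6082.49    
ACC-103 | 6018.38    
ACC-104 | 1744.17    
ACC-105 | 3629.3     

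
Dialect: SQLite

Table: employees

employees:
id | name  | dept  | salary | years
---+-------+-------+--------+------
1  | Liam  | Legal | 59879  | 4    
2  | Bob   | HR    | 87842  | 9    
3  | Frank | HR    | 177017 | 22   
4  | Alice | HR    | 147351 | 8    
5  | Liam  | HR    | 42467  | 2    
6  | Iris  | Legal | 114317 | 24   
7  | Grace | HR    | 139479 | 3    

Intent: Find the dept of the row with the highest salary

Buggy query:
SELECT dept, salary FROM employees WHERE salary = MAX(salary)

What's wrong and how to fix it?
Bug: WHERE is evaluated per row; an aggregate over the whole table isn't defined there

Fix: Wrap MAX in a scalar subquery so WHERE compares against a single value

Corrected query:
SELECT dept, salary FROM employees WHERE salary = (SELECT MAX(salary) FROM employees)

Result:
dept | salary
-----+-------
HR   | 177017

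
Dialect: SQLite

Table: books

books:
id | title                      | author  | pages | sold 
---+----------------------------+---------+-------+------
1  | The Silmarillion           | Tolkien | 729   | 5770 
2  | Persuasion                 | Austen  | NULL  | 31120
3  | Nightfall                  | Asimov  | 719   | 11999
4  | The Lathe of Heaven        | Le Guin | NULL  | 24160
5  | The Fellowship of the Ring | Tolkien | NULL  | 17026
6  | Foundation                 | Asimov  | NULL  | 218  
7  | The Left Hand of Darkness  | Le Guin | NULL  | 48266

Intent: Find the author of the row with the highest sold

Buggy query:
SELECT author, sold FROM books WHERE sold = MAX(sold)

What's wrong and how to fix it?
Bug: MAX(sold) is an aggregate and cannot be used directly in WHERE

Fix: Use a subquery: WHERE sold = (SELECT MAX(sold) FROM books)

Corrected query:
SELECT author, sold FROM books WHERE sold = (SELECT MAX(sold) FROM books)

Result:
author  | sold 
--------+------
Le Guin | 48266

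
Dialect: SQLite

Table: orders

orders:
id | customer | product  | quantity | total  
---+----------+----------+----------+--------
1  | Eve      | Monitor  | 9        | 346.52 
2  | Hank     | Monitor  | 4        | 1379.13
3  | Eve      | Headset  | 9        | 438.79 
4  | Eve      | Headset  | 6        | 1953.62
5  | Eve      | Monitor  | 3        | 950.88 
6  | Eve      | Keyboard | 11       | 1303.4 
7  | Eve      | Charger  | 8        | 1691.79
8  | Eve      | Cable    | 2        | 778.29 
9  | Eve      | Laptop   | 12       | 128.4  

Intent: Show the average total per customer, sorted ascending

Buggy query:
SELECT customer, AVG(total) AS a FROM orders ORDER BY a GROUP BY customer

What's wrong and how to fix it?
Bug: ORDER BY appears before GROUP BY; SQL clause order requires GROUP BY first

Fix: Reorder: SELECT … FROM … GROUP BY … ORDER BY …

Corrected query:
SELECT customer, AVG(total) AS a FROM orders GROUP BY customer ORDER BY a

Result:
customer | a        
---------+----------
Eve      | 948.96125
Hank     | 1379.13  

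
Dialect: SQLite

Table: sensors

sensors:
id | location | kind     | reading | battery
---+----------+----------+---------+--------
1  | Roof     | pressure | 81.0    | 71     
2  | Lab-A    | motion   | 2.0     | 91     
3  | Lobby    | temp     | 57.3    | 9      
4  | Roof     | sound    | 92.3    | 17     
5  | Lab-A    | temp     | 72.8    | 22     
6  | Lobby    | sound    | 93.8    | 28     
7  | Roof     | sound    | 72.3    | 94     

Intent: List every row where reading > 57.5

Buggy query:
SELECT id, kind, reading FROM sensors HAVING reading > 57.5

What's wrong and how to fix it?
Bug: HAVING filters the output of aggregation, but this query has no GROUP BY and no aggregate functions, so SQLite rejects it (HAVING clause on a non-aggregate query); the condition here is per row

Fix: Replace HAVING with WHERE since the condition applies to individual rows

Corrected query:
SELECT id, kind, reading FROM sensors WHERE reading > 57.5

Result:
id | kind     | reading
---+----------+--------
1  | pressure | 81     
4  | sound    | 92.3   
5  | temp     | 72.8   
6  | sound    | 93.8   
7  | sound    | 72.3   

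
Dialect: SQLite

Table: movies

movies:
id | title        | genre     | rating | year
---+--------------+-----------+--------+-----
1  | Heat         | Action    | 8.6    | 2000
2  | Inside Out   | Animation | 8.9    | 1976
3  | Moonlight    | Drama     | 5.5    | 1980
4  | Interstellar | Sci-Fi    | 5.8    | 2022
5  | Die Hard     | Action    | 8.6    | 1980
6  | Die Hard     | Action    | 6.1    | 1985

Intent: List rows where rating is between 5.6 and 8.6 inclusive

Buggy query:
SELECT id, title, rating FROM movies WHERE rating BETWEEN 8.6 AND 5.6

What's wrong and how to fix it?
Bug: The bounds are reversed; BETWEEN a AND b requires a <= b to match anything

Fix: Swap the bounds so the smaller value comes first

Corrected query:
SELECT id, title, rating FROM movies WHERE rating BETWEEN 5.6 AND 8.6

Result:
id | title        | rating
---+--------------+-------
1  | Heat         | 8.6   
4  | Interstellar | 5.8   
5  | Die Hard     | 8.6   
6  | Die Hard     | 6.1   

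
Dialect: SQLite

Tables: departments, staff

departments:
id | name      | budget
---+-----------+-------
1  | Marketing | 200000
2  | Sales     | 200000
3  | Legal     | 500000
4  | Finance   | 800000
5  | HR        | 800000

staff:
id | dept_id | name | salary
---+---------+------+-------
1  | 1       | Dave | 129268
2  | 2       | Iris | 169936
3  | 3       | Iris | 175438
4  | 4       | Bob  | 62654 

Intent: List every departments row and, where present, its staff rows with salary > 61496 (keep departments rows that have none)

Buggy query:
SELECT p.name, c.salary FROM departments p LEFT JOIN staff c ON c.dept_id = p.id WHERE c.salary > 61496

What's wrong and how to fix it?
Bug: Filtering c.salary in WHERE discards the NULL rows produced by LEFT JOIN, turning it into an inner join

Fix: Put 'c.salary > 61496' in the JOIN's ON clause instead of WHERE

Corrected query:
SELECT p.name, c.salary FROM departments p LEFT JOIN staff c ON c.dept_id = p.id AND c.salary > 61496

Result:
name      | salary
----------+-------
Marketing | 129268
Sales     | 169936
Legal     | 175438
Finance   | 62654 
HR        | NULL  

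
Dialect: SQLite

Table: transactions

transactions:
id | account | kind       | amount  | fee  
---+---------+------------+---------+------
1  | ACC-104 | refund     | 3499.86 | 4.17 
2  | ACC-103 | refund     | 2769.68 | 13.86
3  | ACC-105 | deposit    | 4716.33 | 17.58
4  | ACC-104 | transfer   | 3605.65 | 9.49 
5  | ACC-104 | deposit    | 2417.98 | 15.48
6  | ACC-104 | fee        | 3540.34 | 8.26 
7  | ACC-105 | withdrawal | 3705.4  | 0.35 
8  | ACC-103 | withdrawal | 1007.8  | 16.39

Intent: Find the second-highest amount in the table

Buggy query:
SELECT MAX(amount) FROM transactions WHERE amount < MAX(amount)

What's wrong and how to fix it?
Bug: The inner MAX is an aggregate inside WHERE, which is not allowed

Fix: Compute the overall MAX in a subquery, then take MAX of rows below it

Corrected query:
SELECT MAX(amount) FROM transactions WHERE amount < (SELECT MAX(amount) FROM transactions)

Result:
MAX(amount)
-----------
3705.4     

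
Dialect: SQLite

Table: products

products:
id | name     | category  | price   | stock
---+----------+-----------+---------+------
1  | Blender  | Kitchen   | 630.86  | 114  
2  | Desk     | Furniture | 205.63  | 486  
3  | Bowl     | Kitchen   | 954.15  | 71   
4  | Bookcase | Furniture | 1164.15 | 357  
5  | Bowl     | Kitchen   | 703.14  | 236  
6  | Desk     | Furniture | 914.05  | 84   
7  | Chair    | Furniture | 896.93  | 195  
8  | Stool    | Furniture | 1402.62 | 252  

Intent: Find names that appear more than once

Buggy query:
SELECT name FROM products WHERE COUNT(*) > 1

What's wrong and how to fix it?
Bug: COUNT(*) is an aggregate and cannot be used in WHERE

Fix: GROUP BY name, then filter groups with HAVING COUNT(*) > 1

Corrected query:
SELECT name FROM products GROUP BY name HAVING COUNT(*) > 1

Result:
name
----
Bowl
Desk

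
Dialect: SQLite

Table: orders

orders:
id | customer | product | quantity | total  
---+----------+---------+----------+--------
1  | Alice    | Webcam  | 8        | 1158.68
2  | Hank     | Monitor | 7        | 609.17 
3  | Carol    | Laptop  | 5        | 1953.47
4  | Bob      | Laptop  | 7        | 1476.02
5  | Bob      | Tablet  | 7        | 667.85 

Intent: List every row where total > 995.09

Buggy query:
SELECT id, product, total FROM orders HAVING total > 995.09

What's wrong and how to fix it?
Bug: HAVING filters the output of aggregation, but this query has no GROUP BY and no aggregate functions, so SQLite rejects it (HAVING clause on a non-aggregate query); the condition here is per row

Fix: Use WHERE for row-level filtering

Corrected query:
SELECT id, product, total FROM orders WHERE total > 995.09

Result:
id | product | total  
---+---------+--------
1  | Webcam  | 1158.68
3  | Laptop  | 1953.47
4  | Laptop  | 1476.02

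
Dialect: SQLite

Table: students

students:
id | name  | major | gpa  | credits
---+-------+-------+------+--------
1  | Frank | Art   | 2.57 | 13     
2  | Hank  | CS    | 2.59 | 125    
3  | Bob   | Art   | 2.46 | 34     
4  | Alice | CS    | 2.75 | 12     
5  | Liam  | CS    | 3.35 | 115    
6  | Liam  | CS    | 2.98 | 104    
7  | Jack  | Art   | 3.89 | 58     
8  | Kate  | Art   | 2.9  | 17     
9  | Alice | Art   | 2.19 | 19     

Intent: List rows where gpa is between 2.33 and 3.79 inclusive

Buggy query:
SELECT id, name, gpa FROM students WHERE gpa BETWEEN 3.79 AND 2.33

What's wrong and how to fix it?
Bug: The bounds are reversed; BETWEEN a AND b requires a <= b to match anything

Fix: Swap the bounds so the smaller value comes first

Corrected query:
SELECT id, name, gpa FROM students WHERE gpa BETWEEN 2.33 AND 3.79

Result:
id | name  | gpa 
---+-------+-----
1  | Frank | 2.57
2  | Hank  | 2.59
3  | Bob   | 2.46
4  | Alice | 2.75
5  | Liam  | 3.35
6  | Liam  | 2.98
8  | Kate  | 2.9 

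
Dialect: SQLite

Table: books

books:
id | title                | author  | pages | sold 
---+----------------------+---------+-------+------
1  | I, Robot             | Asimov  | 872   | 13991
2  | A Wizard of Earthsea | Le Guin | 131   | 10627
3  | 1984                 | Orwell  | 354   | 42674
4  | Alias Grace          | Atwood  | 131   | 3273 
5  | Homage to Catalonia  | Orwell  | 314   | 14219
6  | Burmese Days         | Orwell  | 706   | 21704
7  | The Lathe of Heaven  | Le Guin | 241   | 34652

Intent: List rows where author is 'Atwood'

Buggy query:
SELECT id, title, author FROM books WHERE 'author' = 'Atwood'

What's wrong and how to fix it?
Bug: 'author' in single quotes is a string literal, not the column; the comparison is literal-vs-literal and never true

Fix: Remove the quotes around the column name (or use double quotes for an identifier)

Corrected query:
SELECT id, title, author FROM books WHERE author = 'Atwood'

Result:
id | title       | author
---+-------------+-------
4  | Alias Grace | Atwood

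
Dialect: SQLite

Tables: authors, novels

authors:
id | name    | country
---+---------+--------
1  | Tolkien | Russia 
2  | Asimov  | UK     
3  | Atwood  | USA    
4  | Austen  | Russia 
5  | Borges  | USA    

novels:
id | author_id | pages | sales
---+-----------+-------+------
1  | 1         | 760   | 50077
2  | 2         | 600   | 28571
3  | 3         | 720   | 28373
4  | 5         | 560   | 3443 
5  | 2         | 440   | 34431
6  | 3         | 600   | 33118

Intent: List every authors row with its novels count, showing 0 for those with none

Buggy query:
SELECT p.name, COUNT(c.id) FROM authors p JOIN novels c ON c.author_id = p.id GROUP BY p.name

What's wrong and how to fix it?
Bug: INNER JOIN drops authors rows that have no matching novels rows

Fix: Use LEFT JOIN so parents without children still appear (COUNT(c.id) gives 0)

Corrected query:
SELECT p.name, COUNT(c.id) FROM authors p LEFT JOIN novels c ON c.author_id = p.id GROUP BY p.name

Result:
name    | COUNT(c.id)
--------+------------
Asimov  | 2          
Atwood  | 2          
Austen  | 0          
Borges  | 1          
Tolkien | 1          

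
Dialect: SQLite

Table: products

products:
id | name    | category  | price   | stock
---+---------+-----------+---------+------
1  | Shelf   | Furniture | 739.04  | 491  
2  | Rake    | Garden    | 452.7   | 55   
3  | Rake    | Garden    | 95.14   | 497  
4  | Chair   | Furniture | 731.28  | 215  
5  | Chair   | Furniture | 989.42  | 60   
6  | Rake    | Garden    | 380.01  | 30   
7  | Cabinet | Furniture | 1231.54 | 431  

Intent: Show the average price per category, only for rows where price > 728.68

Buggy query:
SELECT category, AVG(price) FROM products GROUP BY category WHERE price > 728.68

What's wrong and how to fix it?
Bug: WHERE cannot follow GROUP BY

Fix: Place WHERE between FROM and GROUP BY

Corrected query:
SELECT category, AVG(price) FROM products WHERE price > 728.68 GROUP BY category

Result:
category  | AVG(price)
----------+-----------
Furniture | 922.82    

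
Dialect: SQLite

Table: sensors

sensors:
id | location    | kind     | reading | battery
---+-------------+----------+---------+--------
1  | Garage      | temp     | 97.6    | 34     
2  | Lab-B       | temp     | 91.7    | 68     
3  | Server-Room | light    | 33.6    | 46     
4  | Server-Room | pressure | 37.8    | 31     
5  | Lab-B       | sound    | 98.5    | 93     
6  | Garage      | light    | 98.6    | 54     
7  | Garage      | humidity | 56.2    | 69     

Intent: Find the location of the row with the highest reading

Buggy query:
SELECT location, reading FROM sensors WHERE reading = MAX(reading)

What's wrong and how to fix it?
Bug: WHERE is evaluated per row; an aggregate over the whole table isn't defined there

Fix: Wrap MAX in a scalar subquery so WHERE compares against a single value

Corrected query:
SELECT location, reading FROM sensors WHERE reading = (SELECT MAX(reading) FROM sensors)

Result:
location | reading
---------+--------
Garage   | 98.6   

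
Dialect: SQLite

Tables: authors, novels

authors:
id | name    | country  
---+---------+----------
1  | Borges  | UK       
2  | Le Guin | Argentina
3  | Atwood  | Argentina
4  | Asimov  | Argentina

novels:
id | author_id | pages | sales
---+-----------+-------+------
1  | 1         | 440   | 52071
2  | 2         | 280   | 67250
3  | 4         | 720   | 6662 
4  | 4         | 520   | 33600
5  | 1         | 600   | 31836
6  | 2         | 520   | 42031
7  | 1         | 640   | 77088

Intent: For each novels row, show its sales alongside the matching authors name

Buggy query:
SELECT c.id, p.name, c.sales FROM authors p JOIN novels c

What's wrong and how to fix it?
Bug: Missing join condition: each novels row is matched to all authors rows instead of just its own

Fix: Specify the join condition linking the foreign key to the parent id

Corrected query:
SELECT c.id, p.name, c.sales FROM authors p JOIN novels c ON c.author_id = p.id

Result:
id | name    | sales
---+---------+------
1  | Borges  | 52071
2  | Le Guin | 67250
3  | Asimov  | 6662 
4  | Asimov  | 33600
5  | Borges  | 31836
6  | Le Guin | 42031
7  | Borges  | 77088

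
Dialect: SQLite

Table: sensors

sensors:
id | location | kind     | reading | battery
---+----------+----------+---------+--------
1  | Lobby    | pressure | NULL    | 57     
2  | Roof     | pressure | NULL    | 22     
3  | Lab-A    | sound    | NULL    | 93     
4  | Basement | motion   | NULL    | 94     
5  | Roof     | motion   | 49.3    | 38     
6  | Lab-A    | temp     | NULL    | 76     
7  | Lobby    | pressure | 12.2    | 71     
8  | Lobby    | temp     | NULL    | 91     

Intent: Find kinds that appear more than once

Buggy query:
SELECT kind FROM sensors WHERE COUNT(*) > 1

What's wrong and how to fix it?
Bug: WHERE can't reference COUNT(*); aggregates are computed after WHERE

Fix: Group first, then use HAVING for the count condition

Corrected query:
SELECT kind FROM sensors GROUP BY kind HAVING COUNT(*) > 1

Result:
kind    
--------
motion  
pressure
temp    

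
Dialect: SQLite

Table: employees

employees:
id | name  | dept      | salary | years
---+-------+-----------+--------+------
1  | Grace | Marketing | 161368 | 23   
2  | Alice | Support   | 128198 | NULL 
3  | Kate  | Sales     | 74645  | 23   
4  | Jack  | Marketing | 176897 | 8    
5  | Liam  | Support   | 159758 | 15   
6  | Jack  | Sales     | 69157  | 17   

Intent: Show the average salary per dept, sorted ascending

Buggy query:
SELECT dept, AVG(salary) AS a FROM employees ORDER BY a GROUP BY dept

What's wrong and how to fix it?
Bug: ORDER BY appears before GROUP BY; SQL clause order requires GROUP BY first

Fix: Move ORDER BY to the end, after GROUP BY

Corrected query:
SELECT dept, AVG(salary) AS a FROM employees GROUP BY dept ORDER BY a

Result:
dept      | a       
----------+---------
Sales     | 71901   
Support   | 143978  
Marketing | 169132.5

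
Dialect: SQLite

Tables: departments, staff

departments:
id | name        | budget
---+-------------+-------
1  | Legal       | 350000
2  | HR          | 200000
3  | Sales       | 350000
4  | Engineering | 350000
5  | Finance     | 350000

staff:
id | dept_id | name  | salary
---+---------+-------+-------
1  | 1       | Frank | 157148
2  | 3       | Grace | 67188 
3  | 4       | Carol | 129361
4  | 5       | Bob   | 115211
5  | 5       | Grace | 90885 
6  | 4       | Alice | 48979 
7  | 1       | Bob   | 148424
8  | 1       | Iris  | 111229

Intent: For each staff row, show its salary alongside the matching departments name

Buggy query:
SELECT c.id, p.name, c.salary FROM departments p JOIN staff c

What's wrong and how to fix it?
Bug: Missing join condition: each staff row is matched to all departments rows instead of just its own

Fix: Specify the join condition linking the foreign key to the parent id

Corrected query:
SELECT c.id, p.name, c.salary FROM departments p JOIN staff c ON c.dept_id = p.id

Result:
id | name        | salary
---+-------------+-------
1  | Legal       | 157148
2  | Sales       | 67188 
3  | Engineering | 129361
4  | Finance     | 115211
5  | Finance     | 90885 
6  | Engineering | 48979 
7  | Legal       | 148424
8  | Legal       | 111229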